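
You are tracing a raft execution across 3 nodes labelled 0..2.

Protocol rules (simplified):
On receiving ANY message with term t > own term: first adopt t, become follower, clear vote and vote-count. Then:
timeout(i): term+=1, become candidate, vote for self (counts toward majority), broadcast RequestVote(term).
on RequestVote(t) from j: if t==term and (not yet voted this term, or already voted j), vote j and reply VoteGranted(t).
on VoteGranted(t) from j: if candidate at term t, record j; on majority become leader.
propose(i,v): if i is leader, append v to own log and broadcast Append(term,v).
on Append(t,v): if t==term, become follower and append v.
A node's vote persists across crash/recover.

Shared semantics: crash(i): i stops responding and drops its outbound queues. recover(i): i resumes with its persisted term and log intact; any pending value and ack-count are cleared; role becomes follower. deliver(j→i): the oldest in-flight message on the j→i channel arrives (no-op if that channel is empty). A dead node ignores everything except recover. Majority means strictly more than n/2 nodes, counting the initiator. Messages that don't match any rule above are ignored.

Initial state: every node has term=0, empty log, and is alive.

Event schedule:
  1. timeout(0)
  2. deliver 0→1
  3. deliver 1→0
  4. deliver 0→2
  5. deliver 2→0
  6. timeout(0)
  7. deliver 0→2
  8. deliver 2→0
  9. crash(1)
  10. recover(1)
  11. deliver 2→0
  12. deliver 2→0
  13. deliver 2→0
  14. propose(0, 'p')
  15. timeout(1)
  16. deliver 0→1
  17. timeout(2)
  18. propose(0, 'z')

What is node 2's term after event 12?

[1] timeout(0) → N0(cand t1 [-])
[2] deliver 0→1 → N1(foll t1 [-])
[3] deliver 1→0 → N0(lead t1 [-])
[4] deliver 0→2 → N2(foll t1 [-])
[5] deliver 2→0 → ∅
[6] timeout(0) → N0(cand t2 [-])
[7] deliver 0→2 → N2(foll t2 [-])
[8] deliver 2→0 → N0(lead t2 [-])
[9] crash(1) → N1(✗foll t1 [-])
[10] recover(1) → N1(foll t1 [-])
[11] deliver 2→0 → ∅
[12] deliver 2→0 → ∅

2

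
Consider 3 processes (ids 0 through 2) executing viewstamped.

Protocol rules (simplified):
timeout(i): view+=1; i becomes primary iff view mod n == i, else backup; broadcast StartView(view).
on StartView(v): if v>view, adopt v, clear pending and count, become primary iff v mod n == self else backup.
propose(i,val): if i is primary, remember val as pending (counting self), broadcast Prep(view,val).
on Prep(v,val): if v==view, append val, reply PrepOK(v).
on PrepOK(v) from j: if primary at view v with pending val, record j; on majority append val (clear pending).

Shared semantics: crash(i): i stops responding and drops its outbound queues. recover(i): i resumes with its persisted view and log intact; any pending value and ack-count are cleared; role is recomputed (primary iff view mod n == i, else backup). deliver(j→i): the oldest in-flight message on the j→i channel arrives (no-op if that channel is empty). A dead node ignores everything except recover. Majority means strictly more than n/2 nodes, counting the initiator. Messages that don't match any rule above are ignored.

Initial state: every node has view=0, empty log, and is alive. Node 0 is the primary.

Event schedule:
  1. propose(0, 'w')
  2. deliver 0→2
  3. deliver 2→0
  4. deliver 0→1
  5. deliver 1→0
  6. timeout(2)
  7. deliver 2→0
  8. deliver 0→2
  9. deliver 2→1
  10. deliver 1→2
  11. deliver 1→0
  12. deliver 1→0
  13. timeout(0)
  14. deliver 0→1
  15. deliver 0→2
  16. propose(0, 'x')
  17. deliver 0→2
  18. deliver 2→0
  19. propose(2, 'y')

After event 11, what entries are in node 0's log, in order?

w

after 1 — propose(0,'w'): ·
after 2 — deliver 0→2: n2:back/v0/[w]
after 3 — deliver 2→0: n0:prim/v0/[w]
after 4 — deliver 0→1: n1:back/v0/[w]
after 5 — deliver 1→0: ·
after 6 — timeout(2): n2:back/v1/[w]
after 7 — deliver 2→0: n0:back/v1/[w]
after 8 — deliver 0→2: ·
after 9 — deliver 2→1: n1:prim/v1/[w]
after 10 — deliver 1→2: ·
after 11 — deliver 1→0: ·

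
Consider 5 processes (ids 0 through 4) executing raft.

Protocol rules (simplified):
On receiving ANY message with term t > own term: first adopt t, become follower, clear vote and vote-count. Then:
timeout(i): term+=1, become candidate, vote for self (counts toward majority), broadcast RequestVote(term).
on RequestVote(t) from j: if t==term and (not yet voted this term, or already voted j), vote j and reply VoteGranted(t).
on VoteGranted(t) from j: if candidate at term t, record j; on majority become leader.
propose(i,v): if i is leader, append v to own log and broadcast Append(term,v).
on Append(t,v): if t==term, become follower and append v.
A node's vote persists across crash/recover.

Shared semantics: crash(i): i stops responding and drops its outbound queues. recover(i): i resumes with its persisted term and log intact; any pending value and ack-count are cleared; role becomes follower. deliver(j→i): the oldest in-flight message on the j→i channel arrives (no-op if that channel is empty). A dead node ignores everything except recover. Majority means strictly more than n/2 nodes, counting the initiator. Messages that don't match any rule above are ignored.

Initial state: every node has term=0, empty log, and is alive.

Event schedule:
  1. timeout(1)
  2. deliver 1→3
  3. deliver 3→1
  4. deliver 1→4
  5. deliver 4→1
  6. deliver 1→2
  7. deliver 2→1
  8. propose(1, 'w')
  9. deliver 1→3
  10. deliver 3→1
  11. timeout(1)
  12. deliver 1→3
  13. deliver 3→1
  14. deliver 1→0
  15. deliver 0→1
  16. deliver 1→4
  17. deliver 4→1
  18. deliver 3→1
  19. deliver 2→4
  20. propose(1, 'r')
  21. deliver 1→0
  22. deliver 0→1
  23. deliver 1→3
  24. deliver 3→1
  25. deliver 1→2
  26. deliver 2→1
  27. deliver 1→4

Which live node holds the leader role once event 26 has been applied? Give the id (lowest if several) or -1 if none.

-1

[1] timeout(1) → N1(cand t1 [-])
[2] deliver 1→3 → N3(foll t1 [-])
[3] deliver 3→1 → ∅
[4] deliver 1→4 → N4(foll t1 [-])
[5] deliver 4→1 → N1(lead t1 [-])
[6] deliver 1→2 → N2(foll t1 [-])
[7] deliver 2→1 → ∅
[8] propose(1,'w') → N1(lead t1 [w])
[9] deliver 1→3 → N3(foll t1 [w])
[10] deliver 3→1 → ∅
[11] timeout(1) → N1(cand t2 [w])
[12] deliver 1→3 → N3(foll t2 [w])
[13] deliver 3→1 → ∅
[14] deliver 1→0 → N0(foll t1 [-])
[15] deliver 0→1 → ∅
[16] deliver 1→4 → N4(foll t1 [w])
[17] deliver 4→1 → ∅
[18] deliver 3→1 → ∅
[19] deliver 2→4 → ∅
[20] propose(1,'r') → ∅
[21] deliver 1→0 → N0(foll t1 [w])
[22] deliver 0→1 → ∅
[23] deliver 1→3 → ∅
[24] deliver 3→1 → ∅
[25] deliver 1→2 → N2(foll t1 [w])
[26] deliver 2→1 → ∅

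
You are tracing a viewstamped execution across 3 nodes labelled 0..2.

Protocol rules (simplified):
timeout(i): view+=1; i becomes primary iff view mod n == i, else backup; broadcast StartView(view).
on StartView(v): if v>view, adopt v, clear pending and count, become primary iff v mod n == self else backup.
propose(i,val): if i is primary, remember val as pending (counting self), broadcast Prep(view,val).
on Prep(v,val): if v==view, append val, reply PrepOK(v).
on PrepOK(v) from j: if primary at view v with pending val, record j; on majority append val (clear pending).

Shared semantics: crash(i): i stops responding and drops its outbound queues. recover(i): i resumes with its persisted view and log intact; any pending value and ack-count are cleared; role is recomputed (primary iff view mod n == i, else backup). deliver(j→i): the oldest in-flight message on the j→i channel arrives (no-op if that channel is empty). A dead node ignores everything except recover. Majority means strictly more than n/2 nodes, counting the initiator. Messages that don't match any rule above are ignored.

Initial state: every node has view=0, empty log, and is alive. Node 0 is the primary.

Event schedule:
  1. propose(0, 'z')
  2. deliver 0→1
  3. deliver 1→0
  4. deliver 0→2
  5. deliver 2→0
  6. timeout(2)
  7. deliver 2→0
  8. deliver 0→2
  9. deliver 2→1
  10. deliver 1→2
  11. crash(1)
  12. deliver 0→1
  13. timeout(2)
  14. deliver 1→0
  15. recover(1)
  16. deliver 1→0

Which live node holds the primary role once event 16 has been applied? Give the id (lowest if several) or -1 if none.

e1 propose(0,'z'): ·
e2 deliver 0→1: 1[back,v=0,z]
e3 deliver 1→0: 0[prim,v=0,z]
e4 deliver 0→2: 2[back,v=0,z]
e5 deliver 2→0: ·
e6 timeout(2): 2[back,v=1,z]
e7 deliver 2→0: 0[back,v=1,z]
e8 deliver 0→2: ·
e9 deliver 2→1: 1[prim,v=1,z]
e10 deliver 1→2: ·
e11 crash(1): 1[✗prim,v=1,z]
e12 deliver 0→1: ·
e13 timeout(2): 2[prim,v=2,z]
e14 deliver 1→0: ·
e15 recover(1): 1[prim,v=1,z]
e16 deliver 1→0: ·

1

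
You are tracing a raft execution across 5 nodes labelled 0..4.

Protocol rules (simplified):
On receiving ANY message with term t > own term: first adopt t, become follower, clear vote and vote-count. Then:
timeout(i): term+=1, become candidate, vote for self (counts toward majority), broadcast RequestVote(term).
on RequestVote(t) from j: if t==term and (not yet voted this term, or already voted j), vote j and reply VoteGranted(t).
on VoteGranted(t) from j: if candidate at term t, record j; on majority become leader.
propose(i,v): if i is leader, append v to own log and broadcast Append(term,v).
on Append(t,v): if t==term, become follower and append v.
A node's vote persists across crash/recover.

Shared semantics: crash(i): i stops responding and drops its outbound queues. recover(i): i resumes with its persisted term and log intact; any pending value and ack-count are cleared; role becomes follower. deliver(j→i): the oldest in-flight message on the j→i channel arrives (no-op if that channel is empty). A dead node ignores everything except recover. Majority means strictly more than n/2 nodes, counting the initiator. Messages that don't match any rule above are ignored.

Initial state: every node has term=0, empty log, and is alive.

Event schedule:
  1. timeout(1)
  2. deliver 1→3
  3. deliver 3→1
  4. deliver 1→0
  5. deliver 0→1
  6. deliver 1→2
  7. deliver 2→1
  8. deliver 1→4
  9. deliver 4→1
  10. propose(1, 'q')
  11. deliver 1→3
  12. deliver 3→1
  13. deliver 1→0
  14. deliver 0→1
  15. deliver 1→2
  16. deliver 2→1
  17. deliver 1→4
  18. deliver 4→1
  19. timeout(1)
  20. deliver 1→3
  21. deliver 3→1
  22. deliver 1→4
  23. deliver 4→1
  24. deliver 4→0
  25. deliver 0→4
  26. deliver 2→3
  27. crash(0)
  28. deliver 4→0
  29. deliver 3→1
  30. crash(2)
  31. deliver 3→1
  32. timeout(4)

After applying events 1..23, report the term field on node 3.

1. timeout(1):  <1:cand t1 ->
2. deliver 1→3:  <3:foll t1 ->
3. deliver 3→1:  nop
4. deliver 1→0:  <0:foll t1 ->
5. deliver 0→1:  <1:lead t1 ->
6. deliver 1→2:  <2:foll t1 ->
7. deliver 2→1:  nop
8. deliver 1→4:  <4:foll t1 ->
9. deliver 4→1:  nop
10. propose(1,'q'):  <1:lead t1 q>
11. deliver 1→3:  <3:foll t1 q>
12. deliver 3→1:  nop
13. deliver 1→0:  <0:foll t1 q>
14. deliver 0→1:  nop
15. deliver 1→2:  <2:foll t1 q>
16. deliver 2→1:  nop
17. deliver 1→4:  <4:foll t1 q>
18. deliver 4→1:  nop
19. timeout(1):  <1:cand t2 q>
20. deliver 1→3:  <3:foll t2 q>
21. deliver 3→1:  nop
22. deliver 1→4:  <4:foll t2 q>
23. deliver 4→1:  <1:lead t2 q>

2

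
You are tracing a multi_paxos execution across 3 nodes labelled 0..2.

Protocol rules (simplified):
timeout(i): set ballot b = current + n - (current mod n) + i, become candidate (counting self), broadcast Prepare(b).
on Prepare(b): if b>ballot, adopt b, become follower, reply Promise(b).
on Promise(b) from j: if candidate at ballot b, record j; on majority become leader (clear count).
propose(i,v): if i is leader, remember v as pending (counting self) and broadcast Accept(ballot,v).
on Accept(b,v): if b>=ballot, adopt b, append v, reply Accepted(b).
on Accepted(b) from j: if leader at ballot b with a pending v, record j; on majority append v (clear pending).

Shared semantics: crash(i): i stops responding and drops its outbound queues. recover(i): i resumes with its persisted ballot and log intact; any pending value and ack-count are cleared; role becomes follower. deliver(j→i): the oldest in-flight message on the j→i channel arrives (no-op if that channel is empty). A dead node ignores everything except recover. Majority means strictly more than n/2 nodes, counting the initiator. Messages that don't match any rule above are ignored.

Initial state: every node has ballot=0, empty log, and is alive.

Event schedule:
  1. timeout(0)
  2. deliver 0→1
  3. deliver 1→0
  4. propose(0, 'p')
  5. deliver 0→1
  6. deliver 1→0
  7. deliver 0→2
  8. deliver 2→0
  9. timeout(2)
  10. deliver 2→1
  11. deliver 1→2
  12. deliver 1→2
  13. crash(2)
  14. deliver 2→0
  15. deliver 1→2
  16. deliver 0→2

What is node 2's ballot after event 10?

8

e1 timeout(0): 0[cand,b=3,-]
e2 deliver 0→1: 1[foll,b=3,-]
e3 deliver 1→0: 0[lead,b=3,-]
e4 propose(0,'p'): ·
e5 deliver 0→1: 1[foll,b=3,p]
e6 deliver 1→0: 0[lead,b=3,p]
e7 deliver 0→2: 2[foll,b=3,-]
e8 deliver 2→0: ·
e9 timeout(2): 2[cand,b=8,-]
e10 deliver 2→1: 1[foll,b=8,p]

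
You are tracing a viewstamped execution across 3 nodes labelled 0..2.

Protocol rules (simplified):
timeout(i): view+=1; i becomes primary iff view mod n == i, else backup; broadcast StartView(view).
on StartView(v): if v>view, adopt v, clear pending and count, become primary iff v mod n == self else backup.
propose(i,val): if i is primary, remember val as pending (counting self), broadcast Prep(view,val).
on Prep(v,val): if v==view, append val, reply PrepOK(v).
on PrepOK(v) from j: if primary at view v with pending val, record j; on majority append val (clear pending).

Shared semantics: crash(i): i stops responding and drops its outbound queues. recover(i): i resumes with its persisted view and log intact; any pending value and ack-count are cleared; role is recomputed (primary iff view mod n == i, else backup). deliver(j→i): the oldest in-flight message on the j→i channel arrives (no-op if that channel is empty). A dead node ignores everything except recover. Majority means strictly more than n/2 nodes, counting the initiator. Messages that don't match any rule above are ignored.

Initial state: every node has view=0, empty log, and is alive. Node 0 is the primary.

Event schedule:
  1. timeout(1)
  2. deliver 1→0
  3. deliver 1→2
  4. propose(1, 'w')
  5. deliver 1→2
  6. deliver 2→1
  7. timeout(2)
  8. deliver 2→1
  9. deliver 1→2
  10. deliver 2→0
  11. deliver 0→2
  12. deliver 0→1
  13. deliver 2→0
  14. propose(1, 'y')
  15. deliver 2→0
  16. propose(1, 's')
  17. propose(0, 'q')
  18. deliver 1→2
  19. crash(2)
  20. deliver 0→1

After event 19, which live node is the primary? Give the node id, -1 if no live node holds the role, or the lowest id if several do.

[1] timeout(1) → N1(prim v1 [-])
[2] deliver 1→0 → N0(back v1 [-])
[3] deliver 1→2 → N2(back v1 [-])
[4] propose(1,'w') → ∅
[5] deliver 1→2 → N2(back v1 [w])
[6] deliver 2→1 → N1(prim v1 [w])
[7] timeout(2) → N2(prim v2 [w])
[8] deliver 2→1 → N1(back v2 [w])
[9] deliver 1→2 → ∅
[10] deliver 2→0 → N0(back v2 [-])
[11] deliver 0→2 → ∅
[12] deliver 0→1 → ∅
[13] deliver 2→0 → ∅
[14] propose(1,'y') → ∅
[15] deliver 2→0 → ∅
[16] propose(1,'s') → ∅
[17] propose(0,'q') → ∅
[18] deliver 1→2 → ∅
[19] crash(2) → N2(✗prim v2 [w])

-1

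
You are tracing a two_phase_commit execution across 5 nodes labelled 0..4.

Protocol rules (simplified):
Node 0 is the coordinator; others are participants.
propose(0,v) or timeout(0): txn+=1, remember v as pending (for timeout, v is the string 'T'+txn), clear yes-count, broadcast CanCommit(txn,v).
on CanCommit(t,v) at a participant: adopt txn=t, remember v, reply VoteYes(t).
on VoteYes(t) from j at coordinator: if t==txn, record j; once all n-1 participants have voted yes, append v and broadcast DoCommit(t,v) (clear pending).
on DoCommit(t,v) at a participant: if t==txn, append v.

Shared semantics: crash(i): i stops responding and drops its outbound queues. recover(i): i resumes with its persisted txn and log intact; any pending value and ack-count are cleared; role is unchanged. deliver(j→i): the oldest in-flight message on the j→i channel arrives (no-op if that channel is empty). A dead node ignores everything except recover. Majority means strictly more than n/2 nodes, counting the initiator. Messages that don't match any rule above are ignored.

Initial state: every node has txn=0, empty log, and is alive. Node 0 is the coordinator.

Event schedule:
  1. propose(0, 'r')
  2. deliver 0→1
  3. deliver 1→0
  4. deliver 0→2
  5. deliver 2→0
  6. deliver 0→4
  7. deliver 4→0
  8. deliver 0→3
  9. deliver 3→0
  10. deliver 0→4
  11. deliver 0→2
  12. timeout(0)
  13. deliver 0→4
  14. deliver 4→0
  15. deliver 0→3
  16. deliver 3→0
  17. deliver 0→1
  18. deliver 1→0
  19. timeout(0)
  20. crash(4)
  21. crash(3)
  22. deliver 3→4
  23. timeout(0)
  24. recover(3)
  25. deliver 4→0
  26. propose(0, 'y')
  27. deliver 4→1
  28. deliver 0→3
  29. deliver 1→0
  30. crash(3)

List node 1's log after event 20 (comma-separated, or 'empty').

[1] propose(0,'r') → N0(coor t1 [-])
[2] deliver 0→1 → N1(part t1 [-])
[3] deliver 1→0 → ∅
[4] deliver 0→2 → N2(part t1 [-])
[5] deliver 2→0 → ∅
[6] deliver 0→4 → N4(part t1 [-])
[7] deliver 4→0 → ∅
[8] deliver 0→3 → N3(part t1 [-])
[9] deliver 3→0 → N0(coor t1 [r])
[10] deliver 0→4 → N4(part t1 [r])
[11] deliver 0→2 → N2(part t1 [r])
[12] timeout(0) → N0(coor t2 [r])
[13] deliver 0→4 → N4(part t2 [r])
[14] deliver 4→0 → ∅
[15] deliver 0→3 → N3(part t1 [r])
[16] deliver 3→0 → ∅
[17] deliver 0→1 → N1(part t1 [r])
[18] deliver 1→0 → ∅
[19] timeout(0) → N0(coor t3 [r])
[20] crash(4) → N4(✗part t2 [r])

r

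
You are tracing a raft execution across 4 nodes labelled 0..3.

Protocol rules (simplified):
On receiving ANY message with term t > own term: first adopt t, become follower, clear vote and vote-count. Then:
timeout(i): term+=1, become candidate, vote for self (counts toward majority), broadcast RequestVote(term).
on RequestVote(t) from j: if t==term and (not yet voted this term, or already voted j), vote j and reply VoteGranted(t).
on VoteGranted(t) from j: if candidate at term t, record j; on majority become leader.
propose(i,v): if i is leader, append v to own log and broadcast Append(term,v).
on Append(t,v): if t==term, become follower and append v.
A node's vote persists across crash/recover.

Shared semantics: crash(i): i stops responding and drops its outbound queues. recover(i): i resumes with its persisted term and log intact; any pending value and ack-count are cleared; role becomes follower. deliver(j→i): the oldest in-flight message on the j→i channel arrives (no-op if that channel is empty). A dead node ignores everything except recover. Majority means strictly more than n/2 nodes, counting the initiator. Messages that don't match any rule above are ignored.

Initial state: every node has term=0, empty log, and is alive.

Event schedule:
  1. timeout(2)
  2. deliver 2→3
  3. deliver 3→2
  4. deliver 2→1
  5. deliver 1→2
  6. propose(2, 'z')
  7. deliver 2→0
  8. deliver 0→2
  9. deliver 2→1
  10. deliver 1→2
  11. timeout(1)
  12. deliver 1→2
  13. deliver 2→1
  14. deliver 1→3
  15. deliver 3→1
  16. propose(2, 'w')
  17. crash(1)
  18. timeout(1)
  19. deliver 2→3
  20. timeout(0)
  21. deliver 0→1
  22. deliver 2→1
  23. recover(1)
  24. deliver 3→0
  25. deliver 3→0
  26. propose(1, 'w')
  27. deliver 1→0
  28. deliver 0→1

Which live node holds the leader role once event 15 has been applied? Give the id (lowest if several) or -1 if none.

1

1. timeout(2):  <2:cand t1 ->
2. deliver 2→3:  <3:foll t1 ->
3. deliver 3→2:  nop
4. deliver 2→1:  <1:foll t1 ->
5. deliver 1→2:  <2:lead t1 ->
6. propose(2,'z'):  <2:lead t1 z>
7. deliver 2→0:  <0:foll t1 ->
8. deliver 0→2:  nop
9. deliver 2→1:  <1:foll t1 z>
10. deliver 1→2:  nop
11. timeout(1):  <1:cand t2 z>
12. deliver 1→2:  <2:foll t2 z>
13. deliver 2→1:  nop
14. deliver 1→3:  <3:foll t2 ->
15. deliver 3→1:  <1:lead t2 z>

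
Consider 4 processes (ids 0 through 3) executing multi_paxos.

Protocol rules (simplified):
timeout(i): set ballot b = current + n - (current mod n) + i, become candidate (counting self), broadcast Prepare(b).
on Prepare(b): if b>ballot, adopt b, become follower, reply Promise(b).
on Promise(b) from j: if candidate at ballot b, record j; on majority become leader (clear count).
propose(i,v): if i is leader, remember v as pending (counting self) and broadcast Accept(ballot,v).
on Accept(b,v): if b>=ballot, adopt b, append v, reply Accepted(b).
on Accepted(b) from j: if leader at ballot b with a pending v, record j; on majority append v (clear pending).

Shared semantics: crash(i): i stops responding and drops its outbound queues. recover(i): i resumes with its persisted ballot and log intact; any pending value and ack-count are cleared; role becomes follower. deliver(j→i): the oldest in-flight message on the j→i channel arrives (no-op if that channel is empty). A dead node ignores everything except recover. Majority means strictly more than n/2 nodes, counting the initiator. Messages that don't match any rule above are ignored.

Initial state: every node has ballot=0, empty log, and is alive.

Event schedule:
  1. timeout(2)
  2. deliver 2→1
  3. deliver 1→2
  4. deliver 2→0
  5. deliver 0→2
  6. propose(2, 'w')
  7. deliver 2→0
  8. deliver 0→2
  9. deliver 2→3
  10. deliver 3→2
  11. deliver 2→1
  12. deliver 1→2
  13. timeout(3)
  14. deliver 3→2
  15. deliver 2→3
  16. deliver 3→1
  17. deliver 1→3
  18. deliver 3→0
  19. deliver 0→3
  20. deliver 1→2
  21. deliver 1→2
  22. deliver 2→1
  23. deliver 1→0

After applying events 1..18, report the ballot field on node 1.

11

[1] timeout(2) → N2(cand b6 [-])
[2] deliver 2→1 → N1(foll b6 [-])
[3] deliver 1→2 → ∅
[4] deliver 2→0 → N0(foll b6 [-])
[5] deliver 0→2 → N2(lead b6 [-])
[6] propose(2,'w') → ∅
[7] deliver 2→0 → N0(foll b6 [w])
[8] deliver 0→2 → ∅
[9] deliver 2→3 → N3(foll b6 [-])
[10] deliver 3→2 → ∅
[11] deliver 2→1 → N1(foll b6 [w])
[12] deliver 1→2 → N2(lead b6 [w])
[13] timeout(3) → N3(cand b11 [-])
[14] deliver 3→2 → N2(foll b11 [w])
[15] deliver 2→3 → ∅
[16] deliver 3→1 → N1(foll b11 [w])
[17] deliver 1→3 → ∅
[18] deliver 3→0 → N0(foll b11 [w])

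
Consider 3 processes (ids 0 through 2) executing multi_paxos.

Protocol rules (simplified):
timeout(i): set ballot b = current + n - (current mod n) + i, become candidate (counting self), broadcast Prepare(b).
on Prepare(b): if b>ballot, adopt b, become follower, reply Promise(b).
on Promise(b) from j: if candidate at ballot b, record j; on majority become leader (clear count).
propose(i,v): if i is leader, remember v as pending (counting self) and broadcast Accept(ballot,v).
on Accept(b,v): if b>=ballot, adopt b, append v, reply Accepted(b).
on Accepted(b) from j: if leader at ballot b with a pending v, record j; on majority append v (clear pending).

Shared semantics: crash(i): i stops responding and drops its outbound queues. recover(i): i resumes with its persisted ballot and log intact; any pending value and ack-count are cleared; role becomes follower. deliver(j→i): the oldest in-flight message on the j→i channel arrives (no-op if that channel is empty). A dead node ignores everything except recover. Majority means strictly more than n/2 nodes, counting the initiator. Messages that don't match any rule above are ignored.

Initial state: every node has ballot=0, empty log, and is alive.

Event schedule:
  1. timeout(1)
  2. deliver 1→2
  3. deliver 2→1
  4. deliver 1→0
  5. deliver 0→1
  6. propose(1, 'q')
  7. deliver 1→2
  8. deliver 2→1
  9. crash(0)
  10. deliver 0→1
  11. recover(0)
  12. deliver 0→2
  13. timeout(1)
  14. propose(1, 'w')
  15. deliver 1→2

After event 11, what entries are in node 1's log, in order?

1. timeout(1):  <1:cand b4 ->
2. deliver 1→2:  <2:foll b4 ->
3. deliver 2→1:  <1:lead b4 ->
4. deliver 1→0:  <0:foll b4 ->
5. deliver 0→1:  nop
6. propose(1,'q'):  nop
7. deliver 1→2:  <2:foll b4 q>
8. deliver 2→1:  <1:lead b4 q>
9. crash(0):  <0:✗foll b4 ->
10. deliver 0→1:  nop
11. recover(0):  <0:foll b4 ->

q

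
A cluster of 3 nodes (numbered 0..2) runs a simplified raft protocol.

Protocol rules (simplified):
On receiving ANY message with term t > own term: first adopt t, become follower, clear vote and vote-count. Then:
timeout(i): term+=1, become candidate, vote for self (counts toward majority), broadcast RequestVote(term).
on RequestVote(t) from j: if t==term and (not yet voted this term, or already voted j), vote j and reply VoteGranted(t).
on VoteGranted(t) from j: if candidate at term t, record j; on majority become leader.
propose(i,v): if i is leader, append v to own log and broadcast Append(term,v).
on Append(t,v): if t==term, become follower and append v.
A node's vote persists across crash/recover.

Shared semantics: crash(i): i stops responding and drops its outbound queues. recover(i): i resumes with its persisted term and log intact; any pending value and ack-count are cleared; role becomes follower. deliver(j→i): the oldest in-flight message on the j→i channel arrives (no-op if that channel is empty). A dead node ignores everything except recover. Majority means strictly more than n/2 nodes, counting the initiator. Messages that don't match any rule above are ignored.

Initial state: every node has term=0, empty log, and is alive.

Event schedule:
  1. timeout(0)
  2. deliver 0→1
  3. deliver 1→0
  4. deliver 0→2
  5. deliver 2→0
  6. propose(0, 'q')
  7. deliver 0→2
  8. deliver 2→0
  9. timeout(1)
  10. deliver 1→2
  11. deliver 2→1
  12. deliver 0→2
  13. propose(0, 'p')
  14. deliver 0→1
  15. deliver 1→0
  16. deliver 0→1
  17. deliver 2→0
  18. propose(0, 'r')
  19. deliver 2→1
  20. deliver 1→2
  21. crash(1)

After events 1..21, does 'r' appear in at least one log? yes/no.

step 1 timeout(0): 0={cand,t=1,log=-}
step 2 deliver 0→1: 1={foll,t=1,log=-}
step 3 deliver 1→0: 0={lead,t=1,log=-}
step 4 deliver 0→2: 2={foll,t=1,log=-}
step 5 deliver 2→0: —
step 6 propose(0,'q'): 0={lead,t=1,log=q}
step 7 deliver 0→2: 2={foll,t=1,log=q}
step 8 deliver 2→0: —
step 9 timeout(1): 1={cand,t=2,log=-}
step 10 deliver 1→2: 2={foll,t=2,log=q}
step 11 deliver 2→1: 1={lead,t=2,log=-}
step 12 deliver 0→2: —
step 13 propose(0,'p'): 0={lead,t=1,log=q,p}
step 14 deliver 0→1: —
step 15 deliver 1→0: 0={foll,t=2,log=q,p}
step 16 deliver 0→1: —
step 17 deliver 2→0: —
step 18 propose(0,'r'): —
step 19 deliver 2→1: —
step 20 deliver 1→2: —
step 21 crash(1): 1={✗lead,t=2,log=-}

no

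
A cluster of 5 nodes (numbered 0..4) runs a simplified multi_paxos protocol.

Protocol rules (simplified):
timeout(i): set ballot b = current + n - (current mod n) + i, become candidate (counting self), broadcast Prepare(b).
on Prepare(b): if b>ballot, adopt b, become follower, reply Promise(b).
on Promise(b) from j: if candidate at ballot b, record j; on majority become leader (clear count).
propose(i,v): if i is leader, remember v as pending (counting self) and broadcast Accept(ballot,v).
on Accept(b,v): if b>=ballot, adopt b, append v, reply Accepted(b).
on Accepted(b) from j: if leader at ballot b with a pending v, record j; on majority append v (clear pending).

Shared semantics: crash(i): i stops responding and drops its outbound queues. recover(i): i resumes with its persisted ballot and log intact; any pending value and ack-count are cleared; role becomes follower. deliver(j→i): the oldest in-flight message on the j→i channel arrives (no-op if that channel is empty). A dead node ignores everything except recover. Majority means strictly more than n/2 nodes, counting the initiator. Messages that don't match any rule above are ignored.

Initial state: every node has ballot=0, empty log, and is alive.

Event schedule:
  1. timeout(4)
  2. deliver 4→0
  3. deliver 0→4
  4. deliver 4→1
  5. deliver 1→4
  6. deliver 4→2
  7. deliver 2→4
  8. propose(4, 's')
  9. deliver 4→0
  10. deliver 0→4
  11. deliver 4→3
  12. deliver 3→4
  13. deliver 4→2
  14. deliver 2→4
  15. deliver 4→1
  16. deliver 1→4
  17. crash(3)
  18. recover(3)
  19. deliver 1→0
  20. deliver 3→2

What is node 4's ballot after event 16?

9

step 1 timeout(4): 4={cand,b=9,log=-}
step 2 deliver 4→0: 0={foll,b=9,log=-}
step 3 deliver 0→4: —
step 4 deliver 4→1: 1={foll,b=9,log=-}
step 5 deliver 1→4: 4={lead,b=9,log=-}
step 6 deliver 4→2: 2={foll,b=9,log=-}
step 7 deliver 2→4: —
step 8 propose(4,'s'): —
step 9 deliver 4→0: 0={foll,b=9,log=s}
step 10 deliver 0→4: —
step 11 deliver 4→3: 3={foll,b=9,log=-}
step 12 deliver 3→4: —
step 13 deliver 4→2: 2={foll,b=9,log=s}
step 14 deliver 2→4: 4={lead,b=9,log=s}
step 15 deliver 4→1: 1={foll,b=9,log=s}
step 16 deliver 1→4: —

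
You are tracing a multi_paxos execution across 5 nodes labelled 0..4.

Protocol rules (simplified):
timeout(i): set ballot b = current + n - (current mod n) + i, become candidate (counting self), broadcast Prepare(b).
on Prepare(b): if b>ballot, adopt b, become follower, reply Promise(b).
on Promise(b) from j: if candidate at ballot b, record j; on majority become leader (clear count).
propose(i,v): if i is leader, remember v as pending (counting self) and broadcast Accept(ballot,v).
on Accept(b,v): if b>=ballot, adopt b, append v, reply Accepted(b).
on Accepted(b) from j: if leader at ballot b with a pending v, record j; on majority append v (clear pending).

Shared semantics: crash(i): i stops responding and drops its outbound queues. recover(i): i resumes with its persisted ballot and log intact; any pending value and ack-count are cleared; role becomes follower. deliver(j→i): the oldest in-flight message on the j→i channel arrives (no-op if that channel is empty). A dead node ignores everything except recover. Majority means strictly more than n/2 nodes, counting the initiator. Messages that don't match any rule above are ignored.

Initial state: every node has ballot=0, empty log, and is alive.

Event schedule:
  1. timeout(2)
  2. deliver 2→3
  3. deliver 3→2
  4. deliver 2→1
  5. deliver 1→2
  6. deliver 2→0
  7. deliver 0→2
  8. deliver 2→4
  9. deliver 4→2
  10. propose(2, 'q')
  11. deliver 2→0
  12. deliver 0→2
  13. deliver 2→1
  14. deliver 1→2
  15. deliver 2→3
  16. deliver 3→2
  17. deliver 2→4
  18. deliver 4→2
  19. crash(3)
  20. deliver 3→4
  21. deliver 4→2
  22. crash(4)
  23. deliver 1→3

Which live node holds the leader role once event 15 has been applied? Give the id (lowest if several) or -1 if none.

after 1 — timeout(2): n2:cand/b7/[-]
after 2 — deliver 2→3: n3:foll/b7/[-]
after 3 — deliver 3→2: ·
after 4 — deliver 2→1: n1:foll/b7/[-]
after 5 — deliver 1→2: n2:lead/b7/[-]
after 6 — deliver 2→0: n0:foll/b7/[-]
after 7 — deliver 0→2: ·
after 8 — deliver 2→4: n4:foll/b7/[-]
after 9 — deliver 4→2: ·
after 10 — propose(2,'q'): ·
after 11 — deliver 2→0: n0:foll/b7/[q]
after 12 — deliver 0→2: ·
after 13 — deliver 2→1: n1:foll/b7/[q]
after 14 — deliver 1→2: n2:lead/b7/[q]
after 15 — deliver 2→3: n3:foll/b7/[q]

2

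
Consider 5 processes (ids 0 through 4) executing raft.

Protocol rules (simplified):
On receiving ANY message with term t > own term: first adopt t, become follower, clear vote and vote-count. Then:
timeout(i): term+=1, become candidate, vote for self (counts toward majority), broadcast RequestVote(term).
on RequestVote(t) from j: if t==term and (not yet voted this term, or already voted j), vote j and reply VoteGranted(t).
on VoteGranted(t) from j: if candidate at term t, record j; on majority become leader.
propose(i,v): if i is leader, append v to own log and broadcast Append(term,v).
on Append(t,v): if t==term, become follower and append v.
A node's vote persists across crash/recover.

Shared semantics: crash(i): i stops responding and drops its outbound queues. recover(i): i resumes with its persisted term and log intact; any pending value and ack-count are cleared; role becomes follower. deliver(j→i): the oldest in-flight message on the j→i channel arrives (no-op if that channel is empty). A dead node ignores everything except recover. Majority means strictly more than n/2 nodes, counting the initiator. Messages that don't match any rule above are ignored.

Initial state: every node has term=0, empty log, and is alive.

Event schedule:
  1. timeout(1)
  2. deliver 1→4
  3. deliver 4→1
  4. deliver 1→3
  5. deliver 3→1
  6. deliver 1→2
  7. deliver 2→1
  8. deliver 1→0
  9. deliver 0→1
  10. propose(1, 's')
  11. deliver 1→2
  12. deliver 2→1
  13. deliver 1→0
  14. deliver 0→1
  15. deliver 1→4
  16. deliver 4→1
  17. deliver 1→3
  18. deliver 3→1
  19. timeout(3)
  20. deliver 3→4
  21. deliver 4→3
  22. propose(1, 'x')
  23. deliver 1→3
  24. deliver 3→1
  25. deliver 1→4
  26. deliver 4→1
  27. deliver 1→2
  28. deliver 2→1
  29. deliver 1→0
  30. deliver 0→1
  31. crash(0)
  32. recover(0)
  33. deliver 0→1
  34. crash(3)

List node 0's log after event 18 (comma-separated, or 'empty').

1. timeout(1):  <1:cand t1 ->
2. deliver 1→4:  <4:foll t1 ->
3. deliver 4→1:  nop
4. deliver 1→3:  <3:foll t1 ->
5. deliver 3→1:  <1:lead t1 ->
6. deliver 1→2:  <2:foll t1 ->
7. deliver 2→1:  nop
8. deliver 1→0:  <0:foll t1 ->
9. deliver 0→1:  nop
10. propose(1,'s'):  <1:lead t1 s>
11. deliver 1→2:  <2:foll t1 s>
12. deliver 2→1:  nop
13. deliver 1→0:  <0:foll t1 s>
14. deliver 0→1:  nop
15. deliver 1→4:  <4:foll t1 s>
16. deliver 4→1:  nop
17. deliver 1→3:  <3:foll t1 s>
18. deliver 3→1:  nop

s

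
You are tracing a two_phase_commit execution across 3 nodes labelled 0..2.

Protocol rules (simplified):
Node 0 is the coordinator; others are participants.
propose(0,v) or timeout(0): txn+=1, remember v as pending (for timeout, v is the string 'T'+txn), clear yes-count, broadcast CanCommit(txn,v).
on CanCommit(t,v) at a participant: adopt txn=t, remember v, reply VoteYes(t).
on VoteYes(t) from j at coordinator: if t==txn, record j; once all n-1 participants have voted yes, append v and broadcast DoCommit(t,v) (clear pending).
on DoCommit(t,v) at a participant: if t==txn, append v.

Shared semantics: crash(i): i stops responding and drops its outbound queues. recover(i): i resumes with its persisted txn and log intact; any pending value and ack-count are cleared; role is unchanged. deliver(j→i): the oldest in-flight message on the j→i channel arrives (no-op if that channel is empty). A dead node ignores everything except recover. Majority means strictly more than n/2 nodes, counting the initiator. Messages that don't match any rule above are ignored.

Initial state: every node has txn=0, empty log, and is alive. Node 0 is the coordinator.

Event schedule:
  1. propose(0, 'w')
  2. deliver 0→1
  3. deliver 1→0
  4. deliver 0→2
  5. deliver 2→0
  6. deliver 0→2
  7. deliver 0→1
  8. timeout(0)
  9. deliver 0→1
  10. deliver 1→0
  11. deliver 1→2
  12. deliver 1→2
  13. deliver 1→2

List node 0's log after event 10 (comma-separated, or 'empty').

[1] propose(0,'w') → N0(coor t1 [-])
[2] deliver 0→1 → N1(part t1 [-])
[3] deliver 1→0 → ∅
[4] deliver 0→2 → N2(part t1 [-])
[5] deliver 2→0 → N0(coor t1 [w])
[6] deliver 0→2 → N2(part t1 [w])
[7] deliver 0→1 → N1(part t1 [w])
[8] timeout(0) → N0(coor t2 [w])
[9] deliver 0→1 → N1(part t2 [w])
[10] deliver 1→0 → ∅

w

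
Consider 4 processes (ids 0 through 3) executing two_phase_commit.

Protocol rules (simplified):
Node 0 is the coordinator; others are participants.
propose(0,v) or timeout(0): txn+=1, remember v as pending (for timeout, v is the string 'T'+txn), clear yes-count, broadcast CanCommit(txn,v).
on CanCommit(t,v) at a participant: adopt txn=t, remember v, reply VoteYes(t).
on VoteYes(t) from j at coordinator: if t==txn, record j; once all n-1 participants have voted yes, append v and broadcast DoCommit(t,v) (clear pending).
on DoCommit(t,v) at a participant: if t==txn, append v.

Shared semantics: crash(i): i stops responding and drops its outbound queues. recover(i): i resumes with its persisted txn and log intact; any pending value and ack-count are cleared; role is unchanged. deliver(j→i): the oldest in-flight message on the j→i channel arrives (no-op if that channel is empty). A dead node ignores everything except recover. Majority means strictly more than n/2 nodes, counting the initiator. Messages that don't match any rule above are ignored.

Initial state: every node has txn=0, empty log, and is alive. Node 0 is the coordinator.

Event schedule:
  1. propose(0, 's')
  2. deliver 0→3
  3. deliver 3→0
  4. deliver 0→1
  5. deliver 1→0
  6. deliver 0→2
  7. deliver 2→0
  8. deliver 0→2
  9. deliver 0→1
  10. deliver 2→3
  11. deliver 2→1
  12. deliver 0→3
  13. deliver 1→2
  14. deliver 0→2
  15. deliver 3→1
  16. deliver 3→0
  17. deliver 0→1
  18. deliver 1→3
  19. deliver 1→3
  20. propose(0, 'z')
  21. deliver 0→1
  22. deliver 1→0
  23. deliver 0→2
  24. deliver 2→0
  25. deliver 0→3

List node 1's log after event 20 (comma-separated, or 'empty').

s

after 1 — propose(0,'s'): n0:coor/t1/[-]
after 2 — deliver 0→3: n3:part/t1/[-]
after 3 — deliver 3→0: ·
after 4 — deliver 0→1: n1:part/t1/[-]
after 5 — deliver 1→0: ·
after 6 — deliver 0→2: n2:part/t1/[-]
after 7 — deliver 2→0: n0:coor/t1/[s]
after 8 — deliver 0→2: n2:part/t1/[s]
after 9 — deliver 0→1: n1:part/t1/[s]
after 10 — deliver 2→3: ·
after 11 — deliver 2→1: ·
after 12 — deliver 0→3: n3:part/t1/[s]
after 13 — deliver 1→2: ·
after 14 — deliver 0→2: ·
after 15 — deliver 3→1: ·
after 16 — deliver 3→0: ·
after 17 — deliver 0→1: ·
after 18 — deliver 1→3: ·
after 19 — deliver 1→3: ·
after 20 — propose(0,'z'): n0:coor/t2/[s]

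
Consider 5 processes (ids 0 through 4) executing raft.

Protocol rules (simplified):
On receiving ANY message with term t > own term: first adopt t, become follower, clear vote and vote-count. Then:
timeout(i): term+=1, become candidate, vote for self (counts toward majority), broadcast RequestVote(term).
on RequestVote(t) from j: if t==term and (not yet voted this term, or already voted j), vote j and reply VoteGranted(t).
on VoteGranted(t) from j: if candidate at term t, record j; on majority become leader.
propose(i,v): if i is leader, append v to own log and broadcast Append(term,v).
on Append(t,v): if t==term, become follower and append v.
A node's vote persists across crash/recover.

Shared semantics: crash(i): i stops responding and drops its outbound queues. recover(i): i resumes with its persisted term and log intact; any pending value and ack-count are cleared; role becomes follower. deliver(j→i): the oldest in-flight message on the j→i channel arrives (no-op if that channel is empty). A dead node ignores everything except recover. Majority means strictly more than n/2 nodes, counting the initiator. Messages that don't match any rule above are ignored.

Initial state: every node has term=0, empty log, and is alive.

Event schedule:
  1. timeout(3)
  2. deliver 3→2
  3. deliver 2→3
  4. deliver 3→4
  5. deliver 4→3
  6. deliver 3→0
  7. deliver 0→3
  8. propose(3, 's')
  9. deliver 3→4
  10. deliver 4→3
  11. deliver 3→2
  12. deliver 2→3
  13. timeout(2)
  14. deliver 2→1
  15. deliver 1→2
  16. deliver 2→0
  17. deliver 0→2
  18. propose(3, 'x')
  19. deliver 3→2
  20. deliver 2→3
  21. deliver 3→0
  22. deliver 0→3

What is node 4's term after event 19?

1

e1 timeout(3): 3[cand,t=1,-]
e2 deliver 3→2: 2[foll,t=1,-]
e3 deliver 2→3: ·
e4 deliver 3→4: 4[foll,t=1,-]
e5 deliver 4→3: 3[lead,t=1,-]
e6 deliver 3→0: 0[foll,t=1,-]
e7 deliver 0→3: ·
e8 propose(3,'s'): 3[lead,t=1,s]
e9 deliver 3→4: 4[foll,t=1,s]
e10 deliver 4→3: ·
e11 deliver 3→2: 2[foll,t=1,s]
e12 deliver 2→3: ·
e13 timeout(2): 2[cand,t=2,s]
e14 deliver 2→1: 1[foll,t=2,-]
e15 deliver 1→2: ·
e16 deliver 2→0: 0[foll,t=2,-]
e17 deliver 0→2: 2[lead,t=2,s]
e18 propose(3,'x'): 3[lead,t=1,s,x]
e19 deliver 3→2: ·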